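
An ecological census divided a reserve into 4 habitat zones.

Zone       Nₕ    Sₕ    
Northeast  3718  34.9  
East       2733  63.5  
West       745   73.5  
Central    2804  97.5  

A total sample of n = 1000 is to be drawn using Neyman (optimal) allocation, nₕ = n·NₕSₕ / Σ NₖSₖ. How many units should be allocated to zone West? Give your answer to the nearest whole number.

87

Northeast: NₕSₕ = 3718·34.9 = 129758.2
East: NₕSₕ = 2733·63.5 = 173545.5
West: NₕSₕ = 745·73.5 = 54757.5
Central: NₕSₕ = 2804·97.5 = 273390
Σ NₕSₕ = 631451.2.
n_West = 1000·54757.5/631451.2 = 86.717... → 87.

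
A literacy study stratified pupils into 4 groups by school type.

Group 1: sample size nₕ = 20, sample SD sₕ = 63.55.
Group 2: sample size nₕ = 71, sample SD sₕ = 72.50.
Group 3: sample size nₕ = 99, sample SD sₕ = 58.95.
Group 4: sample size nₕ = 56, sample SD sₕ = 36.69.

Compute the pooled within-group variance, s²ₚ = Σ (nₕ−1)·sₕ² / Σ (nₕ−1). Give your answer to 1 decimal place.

1: (20−1)·63.55² = 19·4038.6025 = 76733.4475
2: (71−1)·72.50² = 70·5256.25 = 367937.5
3: (99−1)·58.95² = 98·3475.1025 = 340560.045
4: (56−1)·36.69² = 55·1346.1561 = 74038.5855
Numerator = 859269.578; denominator = Σ(nₕ−1) = 242.
s²ₚ = 859269.578/242 = 3550.701... → 3550.7.

3550.7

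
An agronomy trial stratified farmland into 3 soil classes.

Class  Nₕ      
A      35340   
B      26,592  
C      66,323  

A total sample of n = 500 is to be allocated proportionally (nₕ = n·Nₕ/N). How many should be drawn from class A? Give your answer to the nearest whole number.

Share of class A = 35340/128255 = 0.27554.
Allocate 500 × 0.27554 = 137.772... → 138.

138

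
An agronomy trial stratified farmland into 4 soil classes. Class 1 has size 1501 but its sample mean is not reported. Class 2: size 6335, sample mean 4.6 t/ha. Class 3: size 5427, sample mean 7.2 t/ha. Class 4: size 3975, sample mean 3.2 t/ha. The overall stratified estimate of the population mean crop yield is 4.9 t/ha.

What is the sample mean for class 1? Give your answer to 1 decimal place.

Σ Nₕx̄ₕ = N·μ, so 1501·x̄_1 = 17238·4.9 − (6335·4.6 + 5427·7.2 + 3975·3.2).
= 84466.2 − 80935.4 = 3530.8.
x̄_1 = 3530.8 / 1501 = 2.352... → 2.4.

2.4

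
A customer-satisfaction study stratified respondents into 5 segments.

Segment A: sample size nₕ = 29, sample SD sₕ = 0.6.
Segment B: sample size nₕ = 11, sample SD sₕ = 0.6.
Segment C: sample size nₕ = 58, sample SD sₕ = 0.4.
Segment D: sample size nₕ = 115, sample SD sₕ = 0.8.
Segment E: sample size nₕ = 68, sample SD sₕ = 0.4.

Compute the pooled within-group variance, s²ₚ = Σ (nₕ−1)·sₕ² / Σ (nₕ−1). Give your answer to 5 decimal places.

0.38580

Degrees of freedom: 28 + 10 + 57 + 114 + 67 = 276.
Σ(nₕ−1)sₕ² = 28·0.36 + 10·0.36 + 57·0.16 + 114·0.64 + 67·0.16 = 106.48.
s²ₚ = 106.48 / 276 = 0.3857971... → 0.38580.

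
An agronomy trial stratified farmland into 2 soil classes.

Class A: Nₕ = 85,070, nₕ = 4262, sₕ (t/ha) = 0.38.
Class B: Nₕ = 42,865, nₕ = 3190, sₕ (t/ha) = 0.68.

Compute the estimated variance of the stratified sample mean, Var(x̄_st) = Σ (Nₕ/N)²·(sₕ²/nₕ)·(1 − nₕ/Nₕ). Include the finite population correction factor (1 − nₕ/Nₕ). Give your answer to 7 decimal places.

N = 127935; Wₕ = Nₕ/N.
class A: (85070/127935)²·0.38²/4262·(1 − 4262/85070) = 0.0000142300
class B: (42865/127935)²·0.68²/3190·(1 − 3190/42865) = 0.0000150615
Sum = 0.0000292915 → 0.0000293.

0.0000293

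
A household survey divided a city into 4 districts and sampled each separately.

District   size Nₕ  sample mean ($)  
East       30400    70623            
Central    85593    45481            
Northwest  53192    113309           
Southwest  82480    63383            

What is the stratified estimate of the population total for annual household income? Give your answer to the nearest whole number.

Estimate total by summing Nₕ·x̄ₕ over strata.
30400·70623 + 85593·45481 + 53192·113309 + 82480·63383 = 2146939200 + 3892855233 + 6027132328 + 5227829840 = 17294756601.

17294756601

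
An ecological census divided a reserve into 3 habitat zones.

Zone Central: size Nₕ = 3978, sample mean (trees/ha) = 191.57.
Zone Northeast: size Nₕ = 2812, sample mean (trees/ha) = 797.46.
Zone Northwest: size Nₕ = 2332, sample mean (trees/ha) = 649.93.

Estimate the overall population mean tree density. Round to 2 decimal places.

x̄_st = (Σ Nₕx̄ₕ) / (Σ Nₕ) = (3978·191.57 + 2812·797.46 + 2332·649.93) / 9122
= 4520159.74 / 9122 = 495.5229... → 495.52.

495.52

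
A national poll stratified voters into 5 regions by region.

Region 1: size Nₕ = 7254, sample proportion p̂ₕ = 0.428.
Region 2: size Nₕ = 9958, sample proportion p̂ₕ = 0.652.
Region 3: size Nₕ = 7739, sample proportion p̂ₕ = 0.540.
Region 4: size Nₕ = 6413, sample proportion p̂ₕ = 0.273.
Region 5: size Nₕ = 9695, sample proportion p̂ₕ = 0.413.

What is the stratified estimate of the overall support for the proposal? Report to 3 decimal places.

0.476

Wₕ = Nₕ/N with N = 41059: 0.1767, 0.2425, 0.1885, 0.1562, 0.2361.
p̂_st = 0.1767·0.428 + 0.2425·0.652 + 0.1885·0.540 + 0.1562·0.273 + 0.2361·0.413 ≈ 0.47569... → 0.476.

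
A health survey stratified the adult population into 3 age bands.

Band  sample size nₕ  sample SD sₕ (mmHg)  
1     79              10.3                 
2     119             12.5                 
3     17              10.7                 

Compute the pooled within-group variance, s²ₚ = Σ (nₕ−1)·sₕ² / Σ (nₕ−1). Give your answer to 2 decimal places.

1: (79−1)·10.3² = 78·106.09 = 8275.02
2: (119−1)·12.5² = 118·156.25 = 18437.5
3: (17−1)·10.7² = 16·114.49 = 1831.84
Numerator = 28544.36; denominator = Σ(nₕ−1) = 212.
s²ₚ = 28544.36/212 = 134.6432... → 134.64.

134.64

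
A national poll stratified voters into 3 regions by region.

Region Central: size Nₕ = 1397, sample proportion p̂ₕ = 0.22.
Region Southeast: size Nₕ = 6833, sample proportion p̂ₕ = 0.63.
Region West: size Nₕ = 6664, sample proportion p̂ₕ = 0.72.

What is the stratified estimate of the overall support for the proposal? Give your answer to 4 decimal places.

Wₕ = Nₕ/N with N = 14894: 0.0938, 0.4588, 0.4474.
p̂_st = 0.0938·0.22 + 0.4588·0.63 + 0.4474·0.72 ≈ 0.631812... → 0.6318.

0.6318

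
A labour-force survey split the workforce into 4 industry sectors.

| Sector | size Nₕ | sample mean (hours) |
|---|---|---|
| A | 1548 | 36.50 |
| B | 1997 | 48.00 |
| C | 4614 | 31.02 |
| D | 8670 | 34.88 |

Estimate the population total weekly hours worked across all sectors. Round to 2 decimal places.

Estimate total by summing Nₕ·x̄ₕ over strata.
1548·36.50 + 1997·48.00 + 4614·31.02 + 8670·34.88 = 56502 + 95856 + 143126.28 + 302409.6 = 597893.88.

597893.88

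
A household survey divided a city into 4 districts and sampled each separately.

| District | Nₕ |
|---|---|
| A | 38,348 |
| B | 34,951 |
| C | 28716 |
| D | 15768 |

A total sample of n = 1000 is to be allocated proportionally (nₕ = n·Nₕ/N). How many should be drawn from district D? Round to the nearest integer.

Share of district D = 15768/117783 = 0.13387.
Allocate 1000 × 0.13387 = 133.873... → 134.

134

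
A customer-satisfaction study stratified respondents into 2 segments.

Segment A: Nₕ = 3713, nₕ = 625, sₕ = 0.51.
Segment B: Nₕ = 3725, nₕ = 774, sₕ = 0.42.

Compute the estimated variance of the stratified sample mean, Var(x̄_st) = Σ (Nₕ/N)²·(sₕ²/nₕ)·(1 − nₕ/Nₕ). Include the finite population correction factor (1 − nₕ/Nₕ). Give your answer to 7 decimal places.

N = 7438; Wₕ = Nₕ/N.
segment A: (3713/7438)²·0.51²/625·(1 − 625/3713) = 0.0000862482
segment B: (3725/7438)²·0.42²/774·(1 − 774/3725) = 0.0000452836
Sum = 0.0001315318 → 0.0001315.

0.0001315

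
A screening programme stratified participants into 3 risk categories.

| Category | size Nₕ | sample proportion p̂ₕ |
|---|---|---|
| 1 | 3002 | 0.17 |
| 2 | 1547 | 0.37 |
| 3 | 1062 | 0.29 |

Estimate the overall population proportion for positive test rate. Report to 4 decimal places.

0.2479

Wₕ = Nₕ/N with N = 5611: 0.5350, 0.2757, 0.1893.
p̂_st = 0.5350·0.17 + 0.2757·0.37 + 0.1893·0.29 ≈ 0.247854... → 0.2479.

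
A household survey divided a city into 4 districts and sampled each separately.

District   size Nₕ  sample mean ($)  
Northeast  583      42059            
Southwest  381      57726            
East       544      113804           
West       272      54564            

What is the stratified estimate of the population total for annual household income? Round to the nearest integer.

Population total = Σ Nₕ·x̄ₕ (each stratum's size times its mean).
583·42059 + 381·57726 + 544·113804 + 272·54564 = 24520397 + 21993606 + 61909376 + 14841408 = 123264787.

123264787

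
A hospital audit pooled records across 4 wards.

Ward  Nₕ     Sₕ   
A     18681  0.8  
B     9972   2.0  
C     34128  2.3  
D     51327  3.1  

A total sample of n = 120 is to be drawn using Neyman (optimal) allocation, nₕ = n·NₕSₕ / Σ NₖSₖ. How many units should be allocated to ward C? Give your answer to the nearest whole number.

35

Σ NₕSₕ = 18681·0.8 + 9972·2.0 + 34128·2.3 + 51327·3.1 = 272496.9.
Share for C: 78494.4/272496.9 = 0.28806.
n_C = 120 × 0.28806 = 34.567... → 35.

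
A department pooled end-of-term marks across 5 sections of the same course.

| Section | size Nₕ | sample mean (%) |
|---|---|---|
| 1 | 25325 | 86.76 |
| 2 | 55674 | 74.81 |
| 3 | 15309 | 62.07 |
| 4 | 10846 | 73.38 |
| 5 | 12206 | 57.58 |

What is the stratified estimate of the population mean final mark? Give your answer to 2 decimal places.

73.82

x̄_st = (Σ Nₕx̄ₕ) / (Σ Nₕ) = (25325·86.76 + 55674·74.81 + 15309·62.07 + 10846·73.38 + 12206·57.58) / 119360
= 8811099.53 / 119360 = 73.8195... → 73.82.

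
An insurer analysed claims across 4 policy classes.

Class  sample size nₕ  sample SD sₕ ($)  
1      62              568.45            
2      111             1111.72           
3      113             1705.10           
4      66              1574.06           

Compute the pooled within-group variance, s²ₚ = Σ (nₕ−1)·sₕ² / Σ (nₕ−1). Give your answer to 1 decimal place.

Degrees of freedom: 61 + 110 + 112 + 65 = 348.
Σ(nₕ−1)sₕ² = 61·323135.4025 + 110·1235921.3584 + 112·2907366.01 + 65·2477664.8836 = 642335819.5305.
s²ₚ = 642335819.5305 / 348 = 1845792.585... → 1845792.6.

1845792.6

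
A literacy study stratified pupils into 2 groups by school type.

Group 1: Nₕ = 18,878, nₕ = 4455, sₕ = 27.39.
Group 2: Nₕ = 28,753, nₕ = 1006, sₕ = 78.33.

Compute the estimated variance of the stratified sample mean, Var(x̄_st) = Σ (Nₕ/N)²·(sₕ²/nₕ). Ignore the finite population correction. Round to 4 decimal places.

N = 47631; Wₕ = Nₕ/N.
group 1: (18878/47631)²·27.39²/4455 = 0.0264526
group 2: (28753/47631)²·78.33²/1006 = 2.2225176
Sum = 2.2489702 → 2.2490.

2.2490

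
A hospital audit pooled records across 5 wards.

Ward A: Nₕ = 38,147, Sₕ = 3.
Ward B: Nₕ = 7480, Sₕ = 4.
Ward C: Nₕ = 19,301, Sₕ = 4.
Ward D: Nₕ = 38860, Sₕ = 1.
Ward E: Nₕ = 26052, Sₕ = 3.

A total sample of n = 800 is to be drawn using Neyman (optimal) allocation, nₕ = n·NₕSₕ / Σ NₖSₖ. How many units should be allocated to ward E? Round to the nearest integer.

185

A: NₕSₕ = 38147·3 = 114441
B: NₕSₕ = 7480·4 = 29920
C: NₕSₕ = 19301·4 = 77204
D: NₕSₕ = 38860·1 = 38860
E: NₕSₕ = 26052·3 = 78156
Σ NₕSₕ = 338581.
n_E = 800·78156/338581 = 184.667... → 185.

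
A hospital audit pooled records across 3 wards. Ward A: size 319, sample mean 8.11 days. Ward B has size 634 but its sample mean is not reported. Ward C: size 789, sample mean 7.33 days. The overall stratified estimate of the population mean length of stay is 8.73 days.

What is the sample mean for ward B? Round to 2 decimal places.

10.78

N = 319 + 634 + 789 = 1742.
Overall total = μ·N = 8.73·1742 = 15207.66.
Subtract the known strata: 319·8.11 + 789·7.33 = 8370.46.
Remaining total for ward B: 15207.66 − 8370.46 = 6837.2.
Divide by its size: 6837.2 / 634 = 10.7842... → 10.78.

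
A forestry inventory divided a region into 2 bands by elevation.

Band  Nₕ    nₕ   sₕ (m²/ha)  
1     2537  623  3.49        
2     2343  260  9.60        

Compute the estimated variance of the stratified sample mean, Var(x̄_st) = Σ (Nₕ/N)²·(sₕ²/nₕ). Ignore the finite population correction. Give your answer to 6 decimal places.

N = 4880. Term for each stratum: Wₕ²sₕ²/nₕ.
Var(x̄_st) = 0.005284016 + 0.081709782 = 0.086993798 → 0.086994.

0.086994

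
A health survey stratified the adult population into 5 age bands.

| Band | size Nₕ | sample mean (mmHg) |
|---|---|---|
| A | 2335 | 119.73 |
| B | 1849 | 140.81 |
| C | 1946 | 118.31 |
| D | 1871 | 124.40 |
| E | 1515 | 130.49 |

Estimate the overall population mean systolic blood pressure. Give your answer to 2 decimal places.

126.17

N = 9516; weights Wₕ = Nₕ/N = (0.2454, 0.1943, 0.2045, 0.1966, 0.1592).
x̄_st = Σ Wₕ·x̄ₕ = 0.2454·119.73 + 0.1943·140.81 + 0.2045·118.31 + 0.1966·124.40 + 0.1592·130.49 ≈ 126.1668...
→ 126.17.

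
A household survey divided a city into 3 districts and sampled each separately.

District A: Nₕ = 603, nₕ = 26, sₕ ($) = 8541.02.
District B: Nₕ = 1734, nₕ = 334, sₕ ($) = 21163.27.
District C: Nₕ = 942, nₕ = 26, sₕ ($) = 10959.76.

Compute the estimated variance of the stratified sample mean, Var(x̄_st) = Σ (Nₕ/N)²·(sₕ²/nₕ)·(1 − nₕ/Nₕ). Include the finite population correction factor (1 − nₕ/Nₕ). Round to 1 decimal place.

N = 3279; Wₕ = Nₕ/N.
district A: (603/3279)²·8541.02²/26·(1 − 26/603) = 90793.8478
district B: (1734/3279)²·21163.27²/334·(1 − 334/1734) = 302770.3717
district C: (942/3279)²·10959.76²/26·(1 − 26/942) = 370759.4959
Sum = 764323.7154 → 764323.7.

764323.7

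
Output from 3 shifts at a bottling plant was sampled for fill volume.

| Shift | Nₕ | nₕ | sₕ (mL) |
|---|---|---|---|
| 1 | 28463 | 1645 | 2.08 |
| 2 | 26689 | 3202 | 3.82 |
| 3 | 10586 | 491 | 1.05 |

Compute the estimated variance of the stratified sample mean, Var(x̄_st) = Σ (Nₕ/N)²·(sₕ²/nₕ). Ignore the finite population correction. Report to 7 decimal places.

N = 65738. Term for each stratum: Wₕ²sₕ²/nₕ.
Var(x̄_st) = 0.0004930479 + 0.0007511679 + 0.0000582275 = 0.0013024433 → 0.0013024.

0.0013024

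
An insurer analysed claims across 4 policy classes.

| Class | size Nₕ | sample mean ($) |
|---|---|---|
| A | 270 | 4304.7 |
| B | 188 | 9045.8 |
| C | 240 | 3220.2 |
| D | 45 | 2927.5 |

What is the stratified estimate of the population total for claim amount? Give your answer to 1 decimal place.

A: 270·4304.7 = 1162269
B: 188·9045.8 = 1700610.4
C: 240·3220.2 = 772848
D: 45·2927.5 = 131737.5
τ̂ = Σ Nₕx̄ₕ = 3767464.9.

3767464.9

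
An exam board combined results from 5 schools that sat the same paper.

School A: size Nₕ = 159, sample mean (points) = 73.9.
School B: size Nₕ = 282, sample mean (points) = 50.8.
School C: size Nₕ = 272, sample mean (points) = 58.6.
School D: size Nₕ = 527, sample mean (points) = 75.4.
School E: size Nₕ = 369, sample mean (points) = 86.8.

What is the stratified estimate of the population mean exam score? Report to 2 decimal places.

x̄_st = (Σ Nₕx̄ₕ) / (Σ Nₕ) = (159·73.9 + 282·50.8 + 272·58.6 + 527·75.4 + 369·86.8) / 1609
= 113779.9 / 1609 = 70.7147... → 70.71.

70.71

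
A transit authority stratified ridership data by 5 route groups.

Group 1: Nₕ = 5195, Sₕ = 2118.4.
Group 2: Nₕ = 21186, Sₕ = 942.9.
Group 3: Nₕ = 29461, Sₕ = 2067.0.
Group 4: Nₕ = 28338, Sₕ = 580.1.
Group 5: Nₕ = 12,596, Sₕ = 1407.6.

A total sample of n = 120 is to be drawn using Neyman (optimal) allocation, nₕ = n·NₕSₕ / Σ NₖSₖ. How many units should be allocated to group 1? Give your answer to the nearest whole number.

10

1: NₕSₕ = 5195·2118.4 = 11005088
2: NₕSₕ = 21186·942.9 = 19976279.4
3: NₕSₕ = 29461·2067.0 = 60895887
4: NₕSₕ = 28338·580.1 = 16438873.8
5: NₕSₕ = 12596·1407.6 = 17730129.6
Σ NₕSₕ = 126046257.8.
n_1 = 120·11005088/126046257.8 = 10.477... → 10.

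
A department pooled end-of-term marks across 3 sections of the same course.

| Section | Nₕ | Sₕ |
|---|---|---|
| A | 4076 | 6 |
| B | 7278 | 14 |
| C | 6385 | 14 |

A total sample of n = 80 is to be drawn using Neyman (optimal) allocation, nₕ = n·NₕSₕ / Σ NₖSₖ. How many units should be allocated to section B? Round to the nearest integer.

38

A: NₕSₕ = 4076·6 = 24456
B: NₕSₕ = 7278·14 = 101892
C: NₕSₕ = 6385·14 = 89390
Σ NₕSₕ = 215738.
n_B = 80·101892/215738 = 37.784... → 38.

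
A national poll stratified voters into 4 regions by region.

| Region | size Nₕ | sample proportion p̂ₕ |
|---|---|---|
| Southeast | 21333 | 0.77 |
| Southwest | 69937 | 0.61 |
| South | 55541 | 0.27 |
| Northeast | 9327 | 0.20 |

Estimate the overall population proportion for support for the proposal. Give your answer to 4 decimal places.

N = 21333 + 69937 + 55541 + 9327 = 156138.
Overall proportion = Σ (Nₕ/N)·p̂ₕ.
Σ Nₕp̂ₕ = 16426.41 + 42661.57 + 14996.07 + 1865.4 = 75949.45.
75949.45 / 156138 = 0.486425... → 0.4864.

0.4864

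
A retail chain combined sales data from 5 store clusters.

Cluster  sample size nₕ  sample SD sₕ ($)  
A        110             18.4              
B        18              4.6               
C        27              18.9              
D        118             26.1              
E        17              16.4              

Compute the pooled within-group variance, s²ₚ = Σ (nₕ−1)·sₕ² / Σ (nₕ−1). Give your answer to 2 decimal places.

458.09

Degrees of freedom: 109 + 17 + 26 + 117 + 16 = 285.
Σ(nₕ−1)sₕ² = 109·338.56 + 17·21.16 + 26·357.21 + 117·681.21 + 16·268.96 = 130555.15.
s²ₚ = 130555.15 / 285 = 458.0882... → 458.09.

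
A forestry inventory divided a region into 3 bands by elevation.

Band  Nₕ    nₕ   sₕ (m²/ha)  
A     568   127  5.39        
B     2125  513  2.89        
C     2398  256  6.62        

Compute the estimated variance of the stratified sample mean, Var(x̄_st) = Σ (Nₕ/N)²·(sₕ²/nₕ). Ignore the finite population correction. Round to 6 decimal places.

0.043665

N = 5091; Wₕ = Nₕ/N.
band A: (568/5091)²·5.39²/127 = 0.002847504
band B: (2125/5091)²·2.89²/513 = 0.002836547
band C: (2398/5091)²·6.62²/256 = 0.037981156
Sum = 0.043665207 → 0.043665.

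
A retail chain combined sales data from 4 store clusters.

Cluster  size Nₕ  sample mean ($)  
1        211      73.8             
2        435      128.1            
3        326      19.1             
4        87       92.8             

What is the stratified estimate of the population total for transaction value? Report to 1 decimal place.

1: 211·73.8 = 15571.8
2: 435·128.1 = 55723.5
3: 326·19.1 = 6226.6
4: 87·92.8 = 8073.6
τ̂ = Σ Nₕx̄ₕ = 85595.5.

85595.5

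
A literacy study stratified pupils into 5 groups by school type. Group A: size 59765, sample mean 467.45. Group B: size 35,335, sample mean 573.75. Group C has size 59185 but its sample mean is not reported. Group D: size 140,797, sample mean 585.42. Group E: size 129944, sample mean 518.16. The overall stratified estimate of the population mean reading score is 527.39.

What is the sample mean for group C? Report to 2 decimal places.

N = 59765 + 35335 + 59185 + 140797 + 129944 = 425026.
Overall total = μ·N = 527.39·425026 = 224154462.14.
Subtract the known strata: 59765·467.45 + 35335·573.75 + 140797·585.42 + 129944·518.16 = 197967768.28.
Remaining total for group C: 224154462.14 − 197967768.28 = 26186693.86.
Divide by its size: 26186693.86 / 59185 = 442.4549... → 442.45.

442.45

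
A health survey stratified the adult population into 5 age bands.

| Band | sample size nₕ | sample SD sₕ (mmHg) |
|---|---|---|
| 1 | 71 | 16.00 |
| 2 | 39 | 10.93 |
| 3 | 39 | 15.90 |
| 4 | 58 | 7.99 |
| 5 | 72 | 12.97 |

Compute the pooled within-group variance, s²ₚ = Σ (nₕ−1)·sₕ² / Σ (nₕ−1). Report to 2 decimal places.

1: (71−1)·16.00² = 70·256 = 17920
2: (39−1)·10.93² = 38·119.4649 = 4539.6662
3: (39−1)·15.90² = 38·252.81 = 9606.78
4: (58−1)·7.99² = 57·63.8401 = 3638.8857
5: (72−1)·12.97² = 71·168.2209 = 11943.6839
Numerator = 47649.0158; denominator = Σ(nₕ−1) = 274.
s²ₚ = 47649.0158/274 = 173.9015... → 173.90.

173.90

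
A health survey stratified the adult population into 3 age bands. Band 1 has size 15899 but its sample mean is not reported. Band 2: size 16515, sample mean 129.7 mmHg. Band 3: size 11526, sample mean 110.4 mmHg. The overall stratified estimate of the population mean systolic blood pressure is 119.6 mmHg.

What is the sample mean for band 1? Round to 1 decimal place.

N = 15899 + 16515 + 11526 = 43940.
Overall total = μ·N = 119.6·43940 = 5255224.
Subtract the known strata: 16515·129.7 + 11526·110.4 = 3414465.9.
Remaining total for band 1: 5255224 − 3414465.9 = 1840758.1.
Divide by its size: 1840758.1 / 15899 = 115.778... → 115.8.

115.8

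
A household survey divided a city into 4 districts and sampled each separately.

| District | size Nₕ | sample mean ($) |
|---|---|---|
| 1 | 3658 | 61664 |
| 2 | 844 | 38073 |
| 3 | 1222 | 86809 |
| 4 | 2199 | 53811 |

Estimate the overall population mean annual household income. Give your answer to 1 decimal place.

60849.6

x̄_st = (Σ Nₕx̄ₕ) / (Σ Nₕ) = (3658·61664 + 844·38073 + 1222·86809 + 2199·53811) / 7923
= 482111511 / 7923 = 60849.616... → 60849.6.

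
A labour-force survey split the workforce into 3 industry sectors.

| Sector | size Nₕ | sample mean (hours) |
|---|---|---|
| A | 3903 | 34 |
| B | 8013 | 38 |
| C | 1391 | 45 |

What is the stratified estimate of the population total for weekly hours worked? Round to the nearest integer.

Estimate total by summing Nₕ·x̄ₕ over strata.
3903·34 + 8013·38 + 1391·45 = 132702 + 304494 + 62595 = 499791.

499791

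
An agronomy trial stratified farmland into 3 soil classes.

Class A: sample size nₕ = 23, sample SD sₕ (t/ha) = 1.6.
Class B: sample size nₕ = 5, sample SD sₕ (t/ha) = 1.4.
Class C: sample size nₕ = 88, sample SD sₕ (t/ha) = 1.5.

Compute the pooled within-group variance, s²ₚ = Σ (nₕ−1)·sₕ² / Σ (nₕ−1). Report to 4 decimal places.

2.3001

A: (23−1)·1.6² = 22·2.56 = 56.32
B: (5−1)·1.4² = 4·1.96 = 7.84
C: (88−1)·1.5² = 87·2.25 = 195.75
Numerator = 259.91; denominator = Σ(nₕ−1) = 113.
s²ₚ = 259.91/113 = 2.300088... → 2.3001.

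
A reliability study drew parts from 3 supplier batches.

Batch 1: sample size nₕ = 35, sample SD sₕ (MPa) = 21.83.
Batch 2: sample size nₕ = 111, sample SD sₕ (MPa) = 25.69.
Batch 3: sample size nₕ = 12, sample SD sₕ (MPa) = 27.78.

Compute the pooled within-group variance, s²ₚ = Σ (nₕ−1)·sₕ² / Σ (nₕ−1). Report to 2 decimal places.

1: (35−1)·21.83² = 34·476.5489 = 16202.6626
2: (111−1)·25.69² = 110·659.9761 = 72597.371
3: (12−1)·27.78² = 11·771.7284 = 8489.0124
Numerator = 97289.046; denominator = Σ(nₕ−1) = 155.
s²ₚ = 97289.046/155 = 627.6713... → 627.67.

627.67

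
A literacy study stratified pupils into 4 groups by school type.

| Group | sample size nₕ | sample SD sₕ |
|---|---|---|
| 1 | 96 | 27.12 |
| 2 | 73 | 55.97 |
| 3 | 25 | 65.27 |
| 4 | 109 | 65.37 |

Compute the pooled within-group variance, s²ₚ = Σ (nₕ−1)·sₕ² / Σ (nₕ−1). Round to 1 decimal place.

2873.5

Degrees of freedom: 95 + 72 + 24 + 108 = 299.
Σ(nₕ−1)sₕ² = 95·735.4944 + 72·3132.6409 + 24·4260.1729 + 108·4273.2369 = 859175.8476.
s²ₚ = 859175.8476 / 299 = 2873.498... → 2873.5.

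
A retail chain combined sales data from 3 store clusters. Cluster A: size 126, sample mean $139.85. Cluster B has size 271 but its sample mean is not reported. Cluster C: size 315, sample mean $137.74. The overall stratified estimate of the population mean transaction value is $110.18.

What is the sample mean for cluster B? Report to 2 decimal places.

64.35

N = 126 + 271 + 315 = 712.
Overall total = μ·N = 110.18·712 = 78448.16.
Subtract the known strata: 126·139.85 + 315·137.74 = 61009.2.
Remaining total for cluster B: 78448.16 − 61009.2 = 17438.96.
Divide by its size: 17438.96 / 271 = 64.3504... → 64.35.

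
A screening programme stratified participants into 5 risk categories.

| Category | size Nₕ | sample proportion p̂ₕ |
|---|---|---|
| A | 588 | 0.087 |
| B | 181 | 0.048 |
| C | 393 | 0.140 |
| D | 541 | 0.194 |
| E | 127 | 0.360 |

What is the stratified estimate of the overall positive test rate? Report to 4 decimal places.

0.1451

Wₕ = Nₕ/N with N = 1830: 0.3213, 0.0989, 0.2148, 0.2956, 0.0694.
p̂_st = 0.3213·0.087 + 0.0989·0.048 + 0.2148·0.140 + 0.2956·0.194 + 0.0694·0.360 ≈ 0.145103... → 0.1451.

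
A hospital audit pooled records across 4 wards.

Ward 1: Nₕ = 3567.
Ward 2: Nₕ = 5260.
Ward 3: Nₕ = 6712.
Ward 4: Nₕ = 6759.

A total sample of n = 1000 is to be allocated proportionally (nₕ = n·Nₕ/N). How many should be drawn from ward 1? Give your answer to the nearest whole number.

160

N = 3567 + 5260 + 6712 + 6759 = 22298.
n_1 = 1000·3567/22298 = 159.970... → 160.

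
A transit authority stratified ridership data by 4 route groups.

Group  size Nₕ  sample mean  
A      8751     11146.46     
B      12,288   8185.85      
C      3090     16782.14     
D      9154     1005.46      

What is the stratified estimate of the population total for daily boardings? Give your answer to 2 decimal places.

259191189.70

A: 8751·11146.46 = 97542671.46
B: 12288·8185.85 = 100587724.8
C: 3090·16782.14 = 51856812.6
D: 9154·1005.46 = 9203980.84
τ̂ = Σ Nₕx̄ₕ = 259191189.70.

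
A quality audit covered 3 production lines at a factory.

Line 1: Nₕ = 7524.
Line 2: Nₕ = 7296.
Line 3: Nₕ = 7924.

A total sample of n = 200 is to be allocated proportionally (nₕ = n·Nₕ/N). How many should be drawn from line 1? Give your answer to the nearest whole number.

66

Share of line 1 = 7524/22744 = 0.33081.
Allocate 200 × 0.33081 = 66.163... → 66.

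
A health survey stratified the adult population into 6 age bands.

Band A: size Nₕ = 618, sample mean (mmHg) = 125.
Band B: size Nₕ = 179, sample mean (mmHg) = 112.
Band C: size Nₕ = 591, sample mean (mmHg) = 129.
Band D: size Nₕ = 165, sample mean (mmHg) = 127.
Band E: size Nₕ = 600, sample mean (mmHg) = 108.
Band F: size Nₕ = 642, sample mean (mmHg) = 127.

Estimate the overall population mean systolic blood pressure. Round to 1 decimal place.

121.9

x̄_st = (Σ Nₕx̄ₕ) / (Σ Nₕ) = (618·125 + 179·112 + 591·129 + 165·127 + 600·108 + 642·127) / 2795
= 340826 / 2795 = 121.941... → 121.9.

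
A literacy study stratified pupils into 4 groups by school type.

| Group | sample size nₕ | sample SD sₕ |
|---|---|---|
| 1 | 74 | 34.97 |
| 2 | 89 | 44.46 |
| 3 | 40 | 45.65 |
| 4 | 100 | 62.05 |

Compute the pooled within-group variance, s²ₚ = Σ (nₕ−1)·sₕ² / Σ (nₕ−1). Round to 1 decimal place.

2427.0

Degrees of freedom: 73 + 88 + 39 + 99 = 299.
Σ(nₕ−1)sₕ² = 73·1222.9009 + 88·1976.6916 + 39·2083.9225 + 99·3850.2025 = 725663.6515.
s²ₚ = 725663.6515 / 299 = 2426.969... → 2427.0.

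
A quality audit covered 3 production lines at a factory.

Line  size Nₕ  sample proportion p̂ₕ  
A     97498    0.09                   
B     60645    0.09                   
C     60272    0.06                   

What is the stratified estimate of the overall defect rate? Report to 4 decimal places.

0.0817

Wₕ = Nₕ/N with N = 218415: 0.4464, 0.2777, 0.2760.
p̂_st = 0.4464·0.09 + 0.2777·0.09 + 0.2760·0.06 ≈ 0.081721... → 0.0817.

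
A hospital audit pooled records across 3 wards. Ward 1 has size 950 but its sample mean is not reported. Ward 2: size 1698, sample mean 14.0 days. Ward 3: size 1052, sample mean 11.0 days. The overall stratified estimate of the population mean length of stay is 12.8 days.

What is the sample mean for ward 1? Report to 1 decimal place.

N = 950 + 1698 + 1052 = 3700.
Overall total = μ·N = 12.8·3700 = 47360.
Subtract the known strata: 1698·14.0 + 1052·11.0 = 35344.
Remaining total for ward 1: 47360 − 35344 = 12016.
Divide by its size: 12016 / 950 = 12.648... → 12.6.

12.6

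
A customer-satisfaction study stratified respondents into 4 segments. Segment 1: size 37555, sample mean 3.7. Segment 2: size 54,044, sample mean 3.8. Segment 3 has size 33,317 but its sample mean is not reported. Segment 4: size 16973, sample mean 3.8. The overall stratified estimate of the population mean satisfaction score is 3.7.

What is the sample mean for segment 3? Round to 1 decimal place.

3.5

Σ Nₕx̄ₕ = N·μ, so 33317·x̄_3 = 141889·3.7 − (37555·3.7 + 54044·3.8 + 16973·3.8).
= 524989.3 − 408818.1 = 116171.2.
x̄_3 = 116171.2 / 33317 = 3.487... → 3.5.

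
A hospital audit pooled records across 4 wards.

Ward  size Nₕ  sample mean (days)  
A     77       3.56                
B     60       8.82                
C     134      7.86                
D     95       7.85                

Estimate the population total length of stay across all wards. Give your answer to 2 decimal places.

2602.31

Population total = Σ Nₕ·x̄ₕ (each stratum's size times its mean).
77·3.56 + 60·8.82 + 134·7.86 + 95·7.85 = 274.12 + 529.2 + 1053.24 + 745.75 = 2602.31.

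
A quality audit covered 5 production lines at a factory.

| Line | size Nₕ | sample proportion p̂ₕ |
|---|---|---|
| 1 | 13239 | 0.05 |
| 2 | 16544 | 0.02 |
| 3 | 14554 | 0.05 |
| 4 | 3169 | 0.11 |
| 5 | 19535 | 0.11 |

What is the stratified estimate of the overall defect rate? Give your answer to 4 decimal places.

N = 13239 + 16544 + 14554 + 3169 + 19535 = 67041.
Overall proportion = Σ (Nₕ/N)·p̂ₕ.
Σ Nₕp̂ₕ = 661.95 + 330.88 + 727.7 + 348.59 + 2148.85 = 4217.97.
4217.97 / 67041 = 0.062916... → 0.0629.

0.0629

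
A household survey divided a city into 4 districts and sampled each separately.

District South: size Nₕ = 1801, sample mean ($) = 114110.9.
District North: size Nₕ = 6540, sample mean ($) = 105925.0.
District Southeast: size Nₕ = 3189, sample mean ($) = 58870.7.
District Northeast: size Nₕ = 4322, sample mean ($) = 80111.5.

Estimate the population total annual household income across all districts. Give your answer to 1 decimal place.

1432243796.2

South: 1801·114110.9 = 205513730.9
North: 6540·105925.0 = 692749500
Southeast: 3189·58870.7 = 187738662.3
Northeast: 4322·80111.5 = 346241903
τ̂ = Σ Nₕx̄ₕ = 1432243796.2.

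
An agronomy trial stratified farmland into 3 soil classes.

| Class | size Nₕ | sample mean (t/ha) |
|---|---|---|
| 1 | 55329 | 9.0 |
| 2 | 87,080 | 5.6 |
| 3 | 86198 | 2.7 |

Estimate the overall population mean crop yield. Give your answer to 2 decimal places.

5.33

N = 55329 + 87080 + 86198 = 228607.
The stratified mean weights each stratum mean by its population share Nₕ/N.
Σ Nₕx̄ₕ = 55329·9.0 + 87080·5.6 + 86198·2.7 = 497961 + 487648 + 232734.6 = 1218343.6.
Divide by N: 1218343.6 / 228607 = 5.3294... → 5.33.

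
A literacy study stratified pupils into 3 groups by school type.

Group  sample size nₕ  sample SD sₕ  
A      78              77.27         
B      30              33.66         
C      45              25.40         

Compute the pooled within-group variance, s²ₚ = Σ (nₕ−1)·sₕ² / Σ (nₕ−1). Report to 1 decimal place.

3473.2

Degrees of freedom: 77 + 29 + 44 = 150.
Σ(nₕ−1)sₕ² = 77·5970.6529 + 29·1132.9956 + 44·645.16 = 520984.1857.
s²ₚ = 520984.1857 / 150 = 3473.228... → 3473.2.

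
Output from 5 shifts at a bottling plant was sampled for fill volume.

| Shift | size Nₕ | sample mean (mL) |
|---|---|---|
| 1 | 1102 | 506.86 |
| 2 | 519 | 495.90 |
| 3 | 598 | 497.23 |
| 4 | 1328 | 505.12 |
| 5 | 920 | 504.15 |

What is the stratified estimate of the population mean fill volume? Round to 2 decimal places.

503.22

N = 1102 + 519 + 598 + 1328 + 920 = 4467.
Overall mean = Σ (Nₕ/N)·x̄ₕ — weight by population share, not a simple average.
Σ Nₕx̄ₕ = 1102·506.86 + 519·495.90 + 598·497.23 + 1328·505.12 + 920·504.15 = 558559.72 + 257372.1 + 297343.54 + 670799.36 + 463818 = 2247892.72.
Divide by N: 2247892.72 / 4467 = 503.2220... → 503.22.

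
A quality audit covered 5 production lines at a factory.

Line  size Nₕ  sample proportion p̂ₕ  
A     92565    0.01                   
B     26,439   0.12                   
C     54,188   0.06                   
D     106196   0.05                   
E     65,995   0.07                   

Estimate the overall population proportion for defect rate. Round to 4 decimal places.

0.0500

Wₕ = Nₕ/N with N = 345383: 0.2680, 0.0765, 0.1569, 0.3075, 0.1911.
p̂_st = 0.2680·0.01 + 0.0765·0.12 + 0.1569·0.06 + 0.3075·0.05 + 0.1911·0.07 ≈ 0.050029... → 0.0500.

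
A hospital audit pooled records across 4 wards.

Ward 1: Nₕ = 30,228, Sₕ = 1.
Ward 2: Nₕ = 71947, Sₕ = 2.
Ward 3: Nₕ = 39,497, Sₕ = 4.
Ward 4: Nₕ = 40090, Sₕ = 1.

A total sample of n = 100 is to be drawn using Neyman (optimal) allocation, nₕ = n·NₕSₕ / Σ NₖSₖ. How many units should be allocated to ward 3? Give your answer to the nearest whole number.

42

1: NₕSₕ = 30228·1 = 30228
2: NₕSₕ = 71947·2 = 143894
3: NₕSₕ = 39497·4 = 157988
4: NₕSₕ = 40090·1 = 40090
Σ NₕSₕ = 372200.
n_3 = 100·157988/372200 = 42.447... → 42.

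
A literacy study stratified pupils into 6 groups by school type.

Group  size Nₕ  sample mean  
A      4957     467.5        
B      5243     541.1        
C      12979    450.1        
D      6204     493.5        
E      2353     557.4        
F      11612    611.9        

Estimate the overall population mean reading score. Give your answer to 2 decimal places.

N = 4957 + 5243 + 12979 + 6204 + 2353 + 11612 = 43348.
Overall mean = Σ (Nₕ/N)·x̄ₕ — weight by population share, not a simple average.
Σ Nₕx̄ₕ = 4957·467.5 + 5243·541.1 + 12979·450.1 + 6204·493.5 + 2353·557.4 + 11612·611.9 = 2317397.5 + 2836987.3 + 5841847.9 + 3061674 + 1311562.2 + 7105382.8 = 22474851.7.
Divide by N: 22474851.7 / 43348 = 518.4749... → 518.47.

518.47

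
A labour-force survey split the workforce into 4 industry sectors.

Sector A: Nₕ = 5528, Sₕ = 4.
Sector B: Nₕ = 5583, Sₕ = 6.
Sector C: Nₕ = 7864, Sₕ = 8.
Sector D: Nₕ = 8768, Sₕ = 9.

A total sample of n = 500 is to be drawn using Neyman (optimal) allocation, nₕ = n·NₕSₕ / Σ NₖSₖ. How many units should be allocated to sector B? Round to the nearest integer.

85

Σ NₕSₕ = 5528·4 + 5583·6 + 7864·8 + 8768·9 = 197434.
Share for B: 33498/197434 = 0.16967.
n_B = 500 × 0.16967 = 84.833... → 85.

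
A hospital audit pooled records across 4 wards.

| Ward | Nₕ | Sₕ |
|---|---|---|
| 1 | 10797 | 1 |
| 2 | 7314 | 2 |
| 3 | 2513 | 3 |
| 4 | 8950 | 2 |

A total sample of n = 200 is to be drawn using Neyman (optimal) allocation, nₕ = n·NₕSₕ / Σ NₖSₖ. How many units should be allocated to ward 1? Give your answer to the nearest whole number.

Σ NₕSₕ = 10797·1 + 7314·2 + 2513·3 + 8950·2 = 50864.
Share for 1: 10797/50864 = 0.21227.
n_1 = 200 × 0.21227 = 42.454... → 42.

42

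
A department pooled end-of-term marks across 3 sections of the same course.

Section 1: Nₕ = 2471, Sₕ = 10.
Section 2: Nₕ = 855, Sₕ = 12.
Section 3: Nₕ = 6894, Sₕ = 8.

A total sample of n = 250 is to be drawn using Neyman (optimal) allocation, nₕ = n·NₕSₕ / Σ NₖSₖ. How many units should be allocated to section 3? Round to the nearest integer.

1: NₕSₕ = 2471·10 = 24710
2: NₕSₕ = 855·12 = 10260
3: NₕSₕ = 6894·8 = 55152
Σ NₕSₕ = 90122.
n_3 = 250·55152/90122 = 152.993... → 153.

153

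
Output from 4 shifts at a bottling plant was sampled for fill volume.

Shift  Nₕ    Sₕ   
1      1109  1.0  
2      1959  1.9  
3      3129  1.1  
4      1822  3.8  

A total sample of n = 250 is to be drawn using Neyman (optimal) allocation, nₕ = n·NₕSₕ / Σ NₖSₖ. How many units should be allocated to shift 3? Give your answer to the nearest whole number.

Σ NₕSₕ = 1109·1.0 + 1959·1.9 + 3129·1.1 + 1822·3.8 = 15196.6.
Share for 3: 3441.9/15196.6 = 0.22649.
n_3 = 250 × 0.22649 = 56.623... → 57.

57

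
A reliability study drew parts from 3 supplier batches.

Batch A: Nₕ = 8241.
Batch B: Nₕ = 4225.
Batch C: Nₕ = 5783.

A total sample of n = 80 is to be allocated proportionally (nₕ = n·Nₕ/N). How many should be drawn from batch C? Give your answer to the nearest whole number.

N = 8241 + 4225 + 5783 = 18249.
n_C = 80·5783/18249 = 25.352... → 25.

25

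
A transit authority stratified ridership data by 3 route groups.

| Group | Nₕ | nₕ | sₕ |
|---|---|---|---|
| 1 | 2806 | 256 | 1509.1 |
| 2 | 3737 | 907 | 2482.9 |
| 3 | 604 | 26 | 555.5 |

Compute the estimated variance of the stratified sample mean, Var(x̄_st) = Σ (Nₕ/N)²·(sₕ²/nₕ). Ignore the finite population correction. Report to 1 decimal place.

N = 7147; Wₕ = Nₕ/N.
group 1: (2806/7147)²·1509.1²/256 = 1371.2727
group 2: (3737/7147)²·2482.9²/907 = 1858.2742
group 3: (604/7147)²·555.5²/26 = 84.7659
Sum = 3314.3128 → 3314.3.

3314.3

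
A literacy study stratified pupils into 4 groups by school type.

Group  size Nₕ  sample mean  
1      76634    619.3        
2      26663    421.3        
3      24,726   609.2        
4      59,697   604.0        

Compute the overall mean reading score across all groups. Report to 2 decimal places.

584.98

N = 76634 + 26663 + 24726 + 59697 = 187720.
Overall mean = Σ (Nₕ/N)·x̄ₕ — weight by population share, not a simple average.
Σ Nₕx̄ₕ = 76634·619.3 + 26663·421.3 + 24726·609.2 + 59697·604.0 = 47459436.2 + 11233121.9 + 15063079.2 + 36056988 = 109812625.3.
Divide by N: 109812625.3 / 187720 = 584.9810... → 584.98.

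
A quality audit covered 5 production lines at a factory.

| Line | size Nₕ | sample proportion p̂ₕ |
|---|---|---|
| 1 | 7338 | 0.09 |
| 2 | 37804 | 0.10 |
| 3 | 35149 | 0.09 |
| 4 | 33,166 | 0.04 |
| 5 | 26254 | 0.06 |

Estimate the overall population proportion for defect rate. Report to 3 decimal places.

0.075

Wₕ = Nₕ/N with N = 139711: 0.0525, 0.2706, 0.2516, 0.2374, 0.1879.
p̂_st = 0.0525·0.09 + 0.2706·0.10 + 0.2516·0.09 + 0.2374·0.04 + 0.1879·0.06 ≈ 0.07520... → 0.075.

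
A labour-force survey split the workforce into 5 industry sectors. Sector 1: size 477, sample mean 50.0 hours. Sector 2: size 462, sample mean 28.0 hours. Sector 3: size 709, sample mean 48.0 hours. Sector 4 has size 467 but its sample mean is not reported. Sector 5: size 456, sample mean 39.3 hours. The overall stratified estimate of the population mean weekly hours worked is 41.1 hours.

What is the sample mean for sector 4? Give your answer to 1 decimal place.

N = 477 + 462 + 709 + 467 + 456 = 2571.
Overall total = μ·N = 41.1·2571 = 105668.1.
Subtract the known strata: 477·50.0 + 462·28.0 + 709·48.0 + 456·39.3 = 88738.8.
Remaining total for sector 4: 105668.1 − 88738.8 = 16929.3.
Divide by its size: 16929.3 / 467 = 36.251... → 36.3.

36.3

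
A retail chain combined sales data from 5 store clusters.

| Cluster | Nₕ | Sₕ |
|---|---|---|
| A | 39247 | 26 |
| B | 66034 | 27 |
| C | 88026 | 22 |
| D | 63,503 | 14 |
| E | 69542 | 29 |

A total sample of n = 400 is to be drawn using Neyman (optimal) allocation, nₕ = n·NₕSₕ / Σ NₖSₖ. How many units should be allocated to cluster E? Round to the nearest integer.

106

Σ NₕSₕ = 39247·26 + 66034·27 + 88026·22 + 63503·14 + 69542·29 = 7645672.
Share for E: 2016718/7645672 = 0.26377.
n_E = 400 × 0.26377 = 105.509... → 106.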